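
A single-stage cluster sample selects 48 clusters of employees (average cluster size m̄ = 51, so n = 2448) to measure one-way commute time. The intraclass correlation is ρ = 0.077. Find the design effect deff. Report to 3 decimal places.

4.850

deff = 1 + (51 − 1)·0.077 = 1 + 3.85 = 4.85.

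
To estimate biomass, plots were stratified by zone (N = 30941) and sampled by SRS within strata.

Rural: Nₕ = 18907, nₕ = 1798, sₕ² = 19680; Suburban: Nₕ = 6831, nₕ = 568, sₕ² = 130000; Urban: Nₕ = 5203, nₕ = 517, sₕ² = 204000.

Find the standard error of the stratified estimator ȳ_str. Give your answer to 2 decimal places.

Var(ȳ_str) = Σₕ Wₕ²(1 − fₕ)sₕ²/nₕ with Wₕ = Nₕ/N, N = 30941.
Rural: Wₕ = 0.61106622; term = 0.61106622²·(1 − 0.09509705)·19680/1798 = 3.6984007.
Suburban: Wₕ = 0.22077502; term = 0.22077502²·(1 − 0.08315034)·130000/568 = 10.228054.
Urban: Wₕ = 0.16815875; term = 0.16815875²·(1 − 0.09936575)·204000/517 = 10.049097.
Sum = 23.975552.
SE = √(23.975552) = 4.90.

4.90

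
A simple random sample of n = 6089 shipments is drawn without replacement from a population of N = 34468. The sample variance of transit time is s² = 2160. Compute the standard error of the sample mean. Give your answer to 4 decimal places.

Under SRS without replacement, Var(ȳ) = (1 − f)·s²/n with f = n/N = 6089/34468 = 0.17665661.
Var(ȳ) = (1 − 0.17665661)·2160/6089 = 0.82334339·0.35473805 = 0.29207123.
SE(ȳ) = √(0.29207123) = 0.5404.

0.5404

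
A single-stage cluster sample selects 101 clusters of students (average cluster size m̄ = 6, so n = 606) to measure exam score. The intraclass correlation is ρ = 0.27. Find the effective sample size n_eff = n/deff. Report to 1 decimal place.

deff = 1 + (6 − 1)·0.27 = 1 + 1.35 = 2.35.
n_eff = 606 / 2.35 = 257.9.

257.9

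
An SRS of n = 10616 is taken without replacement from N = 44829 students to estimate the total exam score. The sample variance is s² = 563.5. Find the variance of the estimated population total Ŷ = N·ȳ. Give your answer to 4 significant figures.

8.141 × 10^7

Var(Ŷ) = N²·Var(ȳ) = N²·(1 − n/N)·s²/n.
f = 10616/44829 = 0.23681099; Var(ȳ) = 0.76318901·563.5/10616 = 0.040510268.
Var(Ŷ) = 44829² · 0.040510268 = 8.1411024 × 10^7.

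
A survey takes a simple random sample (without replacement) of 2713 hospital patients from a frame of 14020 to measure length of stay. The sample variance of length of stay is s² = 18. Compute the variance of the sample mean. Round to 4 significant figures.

0.005351

Under SRS without replacement, Var(ȳ) = (1 − f)·s²/n with f = n/N = 2713/14020 = 0.19350927.
Var(ȳ) = (1 − 0.19350927)·18/2713 = 0.80649073·0.0066347217 = 0.0053508415.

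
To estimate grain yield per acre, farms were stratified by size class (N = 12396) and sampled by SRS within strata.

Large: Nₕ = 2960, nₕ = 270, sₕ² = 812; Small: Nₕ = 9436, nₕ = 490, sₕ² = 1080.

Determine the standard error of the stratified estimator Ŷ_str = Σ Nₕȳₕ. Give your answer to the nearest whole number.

Var(Ŷ_str) = Σₕ Nₕ²(1 − fₕ)sₕ²/nₕ.
Large: 2960²·(1 − 270/2960)·812/270 = 2.3946181 × 10^7.
Small: 9436²·(1 − 490/9436)·1080/490 = 1.8605635 × 10^8.
Sum = 2.1000253 × 10^8.
SE = √(2.1000253 × 10^8) = 14491.

14491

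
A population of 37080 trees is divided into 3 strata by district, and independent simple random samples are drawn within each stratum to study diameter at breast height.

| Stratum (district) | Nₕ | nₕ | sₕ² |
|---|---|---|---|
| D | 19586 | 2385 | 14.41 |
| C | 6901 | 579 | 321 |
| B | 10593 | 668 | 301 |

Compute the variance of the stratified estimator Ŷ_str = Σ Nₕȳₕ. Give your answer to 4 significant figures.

7.360 × 10^7

Var(Ŷ_str) = Σₕ Nₕ²(1 − fₕ)sₕ²/nₕ.
D: 19586²·(1 − 2385/19586)·14.41/2385 = 2.0355185 × 10^6.
C: 6901²·(1 − 579/6901)·321/579 = 2.4187612 × 10^7.
B: 10593²·(1 − 668/10593)·301/668 = 4.7373942 × 10^7.
Sum = 7.3597073 × 10^7.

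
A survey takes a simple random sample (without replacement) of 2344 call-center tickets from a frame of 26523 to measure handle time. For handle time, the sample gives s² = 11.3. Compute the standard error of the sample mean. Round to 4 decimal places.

0.0663

Under SRS without replacement, Var(ȳ) = (1 − f)·s²/n with f = n/N = 2344/26523 = 0.08837613.
Var(ȳ) = (1 − 0.08837613)·11.3/2344 = 0.91162387·0.0048208191 = 0.0043947738.
SE(ȳ) = √(0.0043947738) = 0.0663.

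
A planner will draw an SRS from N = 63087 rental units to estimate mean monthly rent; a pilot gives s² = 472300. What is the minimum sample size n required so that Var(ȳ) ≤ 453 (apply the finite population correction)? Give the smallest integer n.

1026

Without fpc, n₀ = s²/D = 472300/453 = 1042.6049.
With fpc, (1 − n/N)·s²/n ≤ D requires n ≥ n₀/(1 + n₀/N) = 1042.6049/(1 + 1042.6049/63087) = 1025.6545.
Rounding up, n = 1026.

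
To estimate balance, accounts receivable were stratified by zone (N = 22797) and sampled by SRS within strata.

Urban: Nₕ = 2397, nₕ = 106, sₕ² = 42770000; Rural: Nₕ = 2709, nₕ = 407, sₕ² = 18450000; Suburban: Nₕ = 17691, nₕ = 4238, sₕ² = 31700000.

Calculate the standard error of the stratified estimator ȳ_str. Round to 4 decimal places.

90.7355

Var(ȳ_str) = Σₕ Wₕ²(1 − fₕ)sₕ²/nₕ with Wₕ = Nₕ/N, N = 22797.
Urban: Wₕ = 0.10514541; term = 0.10514541²·(1 − 0.04422194)·42770000/106 = 4263.5475.
Rural: Wₕ = 0.11883143; term = 0.11883143²·(1 − 0.15023994)·18450000/407 = 543.95239.
Suburban: Wₕ = 0.77602316; term = 0.77602316²·(1 − 0.23955684)·31700000/4238 = 3425.4248.
Sum = 8232.9247.
SE = √(8232.9247) = 90.7355.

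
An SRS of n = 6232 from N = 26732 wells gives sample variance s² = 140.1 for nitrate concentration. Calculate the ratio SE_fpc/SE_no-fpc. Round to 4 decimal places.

0.8757

f = n/N = 6232/26732 = 0.23312883.
SE_no-fpc = √(s²/n) = 0.1499358; SE_fpc = √((1−f)s²/n) = 0.13130055.
Ratio = √(1−f) = 0.87571181.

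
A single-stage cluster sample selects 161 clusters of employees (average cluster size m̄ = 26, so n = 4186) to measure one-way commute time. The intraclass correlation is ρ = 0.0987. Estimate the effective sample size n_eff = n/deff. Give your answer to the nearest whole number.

1207

deff = 1 + (26 − 1)·0.0987 = 1 + 2.4675 = 3.4675.
n_eff = 4186 / 3.4675 = 1207.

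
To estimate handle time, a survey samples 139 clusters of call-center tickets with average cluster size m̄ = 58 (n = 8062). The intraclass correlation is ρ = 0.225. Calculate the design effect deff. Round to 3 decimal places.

13.825

deff = 1 + (58 − 1)·0.225 = 1 + 12.825 = 13.825.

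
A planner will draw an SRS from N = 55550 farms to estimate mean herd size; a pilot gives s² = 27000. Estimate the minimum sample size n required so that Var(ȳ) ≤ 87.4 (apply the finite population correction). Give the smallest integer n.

308

Without fpc, n₀ = s²/D = 27000/87.4 = 308.9245.
With fpc, (1 − n/N)·s²/n ≤ D requires n ≥ n₀/(1 + n₀/N) = 308.9245/(1 + 308.9245/55550) = 307.2160.
Rounding up, n = 308.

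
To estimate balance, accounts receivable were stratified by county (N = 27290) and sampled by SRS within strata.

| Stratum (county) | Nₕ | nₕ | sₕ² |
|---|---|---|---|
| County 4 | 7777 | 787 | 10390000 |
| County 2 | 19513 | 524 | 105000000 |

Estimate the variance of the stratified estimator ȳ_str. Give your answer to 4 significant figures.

Var(ȳ_str) = Σₕ Wₕ²(1 − fₕ)sₕ²/nₕ with Wₕ = Nₕ/N, N = 27290.
County 4: Wₕ = 0.28497618; term = 0.28497618²·(1 − 0.10119583)·10390000/787 = 963.65819.
County 2: Wₕ = 0.71502382; term = 0.71502382²·(1 − 0.02685389)·105000000/524 = 99695.85.
Sum = 100659.51.

100700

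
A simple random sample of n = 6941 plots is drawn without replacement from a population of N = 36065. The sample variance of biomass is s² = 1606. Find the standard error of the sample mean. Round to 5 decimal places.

Under SRS without replacement, Var(ȳ) = (1 − f)·s²/n with f = n/N = 6941/36065 = 0.19245806.
Var(ȳ) = (1 − 0.19245806)·1606/6941 = 0.80754194·0.23137876 = 0.18684806.
SE(ȳ) = √(0.18684806) = 0.43226.

0.43226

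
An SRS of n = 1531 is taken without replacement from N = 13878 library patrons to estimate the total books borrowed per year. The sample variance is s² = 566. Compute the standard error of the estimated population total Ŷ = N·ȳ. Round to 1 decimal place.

7959.1

Var(Ŷ) = N²·Var(ȳ) = N²·(1 − n/N)·s²/n.
f = 1531/13878 = 0.11031849; Var(ȳ) = 0.88968151·566/1531 = 0.32890904.
Var(Ŷ) = 13878² · 0.32890904 = 6.3347514 × 10^7.
SE(Ŷ) = √(6.3347514 × 10^7) = 7959.1.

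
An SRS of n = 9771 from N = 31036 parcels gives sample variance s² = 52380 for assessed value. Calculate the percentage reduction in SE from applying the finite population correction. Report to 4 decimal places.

f = n/N = 9771/31036 = 0.31482794.
SE_no-fpc = √(s²/n) = 2.3153318; SE_fpc = √((1−f)s²/n) = 1.9165187.
Ratio = √(1−f) = 0.82775121. Reduction = 100·(1 − 0.82775121) = 17.2249%.

17.2249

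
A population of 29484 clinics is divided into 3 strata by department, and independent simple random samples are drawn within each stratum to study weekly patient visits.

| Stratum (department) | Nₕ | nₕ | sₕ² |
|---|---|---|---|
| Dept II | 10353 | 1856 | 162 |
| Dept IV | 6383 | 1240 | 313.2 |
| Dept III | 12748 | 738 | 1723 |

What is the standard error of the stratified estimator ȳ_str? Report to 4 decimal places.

0.6554

Var(ȳ_str) = Σₕ Wₕ²(1 − fₕ)sₕ²/nₕ with Wₕ = Nₕ/N, N = 29484.
Dept II: Wₕ = 0.35113960; term = 0.35113960²·(1 − 0.17927171)·162/1856 = 0.0088327527.
Dept IV: Wₕ = 0.21649030; term = 0.21649030²·(1 − 0.19426602)·313.2/1240 = 0.0095382485.
Dept III: Wₕ = 0.43237010; term = 0.43237010²·(1 − 0.05789143)·1723/738 = 0.4111887.
Sum = 0.4295597.
SE = √(0.4295597) = 0.6554.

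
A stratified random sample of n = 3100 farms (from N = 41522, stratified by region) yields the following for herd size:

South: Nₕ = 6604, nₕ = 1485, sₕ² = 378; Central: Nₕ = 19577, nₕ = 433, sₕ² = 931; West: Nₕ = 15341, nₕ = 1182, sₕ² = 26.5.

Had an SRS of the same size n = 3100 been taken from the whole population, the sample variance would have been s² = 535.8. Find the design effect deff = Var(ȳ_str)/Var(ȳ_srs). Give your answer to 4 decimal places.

2.9713

Var(ȳ_str) = Σ Wₕ²(1−fₕ)sₕ²/nₕ with Wₕ = Nₕ/41522:
  South: (6604/41522)²·(1−1485/6604)·378/1485 = 0.0049911545
  Central: (19577/41522)²·(1−433/19577)·931/433 = 0.46739502
  West: (15341/41522)²·(1−1182/15341)·26.5/1182 = 0.0028246076
  → Var(ȳ_str) = 0.47521078.
Var(ȳ_srs) = (1 − 3100/41522)·535.8/3100 = 0.15993471.
deff = 0.47521078 / 0.15993471 = 2.9713.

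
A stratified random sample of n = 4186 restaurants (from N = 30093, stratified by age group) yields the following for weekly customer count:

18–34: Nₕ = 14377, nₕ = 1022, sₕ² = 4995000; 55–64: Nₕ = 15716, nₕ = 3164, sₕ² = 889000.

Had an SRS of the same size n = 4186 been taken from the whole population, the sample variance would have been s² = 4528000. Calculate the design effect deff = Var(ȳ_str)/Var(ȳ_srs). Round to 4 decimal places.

Var(ȳ_str) = Σ Wₕ²(1−fₕ)sₕ²/nₕ with Wₕ = Nₕ/30093:
  18–34: (14377/30093)²·(1−1022/14377)·4995000/1022 = 1036.253
  55–64: (15716/30093)²·(1−3164/15716)·889000/3164 = 61.205333
  → Var(ȳ_str) = 1097.4583.
Var(ȳ_srs) = (1 − 4186/30093)·4528000/4186 = 931.23402.
deff = 1097.4583 / 931.23402 = 1.1785.

1.1785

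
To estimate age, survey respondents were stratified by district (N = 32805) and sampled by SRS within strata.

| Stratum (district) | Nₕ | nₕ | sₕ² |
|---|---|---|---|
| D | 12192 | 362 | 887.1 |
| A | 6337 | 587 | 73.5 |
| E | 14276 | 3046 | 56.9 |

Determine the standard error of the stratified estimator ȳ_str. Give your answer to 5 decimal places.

0.57918

Var(ȳ_str) = Σₕ Wₕ²(1 − fₕ)sₕ²/nₕ with Wₕ = Nₕ/N, N = 32805.
D: Wₕ = 0.37165066; term = 0.37165066²·(1 − 0.02969160)·887.1/362 = 0.32843061.
A: Wₕ = 0.19317177; term = 0.19317177²·(1 − 0.09263058)·73.5/587 = 0.0042395592.
E: Wₕ = 0.43517756; term = 0.43517756²·(1 − 0.21336509)·56.9/3046 = 0.0027828422.
Sum = 0.33545301.
SE = √(0.33545301) = 0.57918.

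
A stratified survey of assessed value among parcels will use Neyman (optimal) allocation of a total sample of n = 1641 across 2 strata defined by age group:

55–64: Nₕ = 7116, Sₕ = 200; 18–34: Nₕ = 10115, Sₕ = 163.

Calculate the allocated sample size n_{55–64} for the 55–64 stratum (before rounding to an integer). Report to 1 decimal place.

760.3

Neyman allocation: nₕ = n·NₕSₕ / Σⱼ NⱼSⱼ.
Σ NⱼSⱼ = 7116·200 + 10115·163 = 3.071945 × 10^6.
n_{55–64} = 1641·7116·200 / (3.071945 × 10^6) = 760.3.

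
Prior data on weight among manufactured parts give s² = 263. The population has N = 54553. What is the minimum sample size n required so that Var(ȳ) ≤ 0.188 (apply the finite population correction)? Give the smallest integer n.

1364

Without fpc, n₀ = s²/D = 263/0.188 = 1398.9362.
With fpc, (1 − n/N)·s²/n ≤ D requires n ≥ n₀/(1 + n₀/N) = 1398.9362/(1 + 1398.9362/54553) = 1363.9593.
Rounding up, n = 1364.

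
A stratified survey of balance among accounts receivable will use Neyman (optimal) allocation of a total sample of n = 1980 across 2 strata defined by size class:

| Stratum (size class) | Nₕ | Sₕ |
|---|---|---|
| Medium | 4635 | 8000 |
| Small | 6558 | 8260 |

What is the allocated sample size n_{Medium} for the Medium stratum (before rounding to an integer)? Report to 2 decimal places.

Neyman allocation: nₕ = n·NₕSₕ / Σⱼ NⱼSⱼ.
Σ NⱼSⱼ = 4635·8000 + 6558·8260 = 9.124908 × 10^7.
n_{Medium} = 1980·4635·8000 / (9.124908 × 10^7) = 804.59.

804.59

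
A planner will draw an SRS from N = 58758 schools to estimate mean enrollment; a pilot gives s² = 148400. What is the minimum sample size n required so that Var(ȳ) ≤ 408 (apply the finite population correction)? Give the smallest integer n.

Without fpc, n₀ = s²/D = 148400/408 = 363.7255.
With fpc, (1 − n/N)·s²/n ≤ D requires n ≥ n₀/(1 + n₀/N) = 363.7255/(1 + 363.7255/58758) = 361.4878.
Rounding up, n = 362.

362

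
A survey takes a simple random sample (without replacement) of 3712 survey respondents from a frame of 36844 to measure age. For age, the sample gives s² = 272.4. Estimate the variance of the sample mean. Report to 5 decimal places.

Under SRS without replacement, Var(ȳ) = (1 − f)·s²/n with f = n/N = 3712/36844 = 0.10074910.
Var(ȳ) = (1 − 0.10074910)·272.4/3712 = 0.89925090·0.073383621 = 0.065990287.

0.06599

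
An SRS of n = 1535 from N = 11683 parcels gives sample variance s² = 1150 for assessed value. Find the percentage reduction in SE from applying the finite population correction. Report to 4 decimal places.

f = n/N = 1535/11683 = 0.13138749.
SE_no-fpc = √(s²/n) = 0.86555512; SE_fpc = √((1−f)s²/n) = 0.80669204.
Ratio = √(1−f) = 0.93199384. Reduction = 100·(1 − 0.93199384) = 6.8006%.

6.8006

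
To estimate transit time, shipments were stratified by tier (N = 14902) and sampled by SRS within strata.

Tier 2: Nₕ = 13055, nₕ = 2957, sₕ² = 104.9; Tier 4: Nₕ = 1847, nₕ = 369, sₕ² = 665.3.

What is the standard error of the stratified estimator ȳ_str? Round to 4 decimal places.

0.2079

Var(ȳ_str) = Σₕ Wₕ²(1 − fₕ)sₕ²/nₕ with Wₕ = Nₕ/N, N = 14902.
Tier 2: Wₕ = 0.87605691; term = 0.87605691²·(1 − 0.22650326)·104.9/2957 = 0.021059463.
Tier 4: Wₕ = 0.12394309; term = 0.12394309²·(1 − 0.19978343)·665.3/369 = 0.022163756.
Sum = 0.043223219.
SE = √(0.043223219) = 0.2079.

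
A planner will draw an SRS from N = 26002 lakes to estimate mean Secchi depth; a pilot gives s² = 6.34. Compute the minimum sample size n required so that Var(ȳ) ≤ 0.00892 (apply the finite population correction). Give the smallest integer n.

Without fpc, n₀ = s²/D = 6.34/0.00892 = 710.7623.
With fpc, (1 − n/N)·s²/n ≤ D requires n ≥ n₀/(1 + n₀/N) = 710.7623/(1 + 710.7623/26002) = 691.8506.
Rounding up, n = 692.

692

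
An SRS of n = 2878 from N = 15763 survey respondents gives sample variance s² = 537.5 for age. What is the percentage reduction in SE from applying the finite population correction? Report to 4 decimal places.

f = n/N = 2878/15763 = 0.18257946.
SE_no-fpc = √(s²/n) = 0.43215928; SE_fpc = √((1−f)s²/n) = 0.39072087.
Ratio = √(1−f) = 0.90411312. Reduction = 100·(1 − 0.90411312) = 9.5887%.

9.5887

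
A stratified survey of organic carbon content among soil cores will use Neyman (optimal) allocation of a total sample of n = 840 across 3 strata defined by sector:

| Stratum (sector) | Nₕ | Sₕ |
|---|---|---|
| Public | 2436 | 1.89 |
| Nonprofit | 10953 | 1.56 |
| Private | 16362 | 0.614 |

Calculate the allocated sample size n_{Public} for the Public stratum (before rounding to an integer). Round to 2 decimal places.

Neyman allocation: nₕ = n·NₕSₕ / Σⱼ NⱼSⱼ.
Σ NⱼSⱼ = 2436·1.89 + 10953·1.56 + 16362·0.614 = 31736.988.
n_{Public} = 840·2436·1.89 / 31736.988 = 121.86.

121.86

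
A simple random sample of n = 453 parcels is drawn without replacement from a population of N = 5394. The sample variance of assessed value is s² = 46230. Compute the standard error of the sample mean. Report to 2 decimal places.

9.67

Under SRS without replacement, Var(ȳ) = (1 − f)·s²/n with f = n/N = 453/5394 = 0.08398220.
Var(ȳ) = (1 − 0.08398220)·46230/453 = 0.91601780·102.05298 = 93.482346.
SE(ȳ) = √(93.482346) = 9.67.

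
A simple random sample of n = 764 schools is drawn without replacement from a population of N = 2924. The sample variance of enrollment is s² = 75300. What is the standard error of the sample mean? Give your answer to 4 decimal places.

Under SRS without replacement, Var(ȳ) = (1 − f)·s²/n with f = n/N = 764/2924 = 0.26128591.
Var(ȳ) = (1 − 0.26128591)·75300/764 = 0.73871409·98.560209 = 72.807815.
SE(ȳ) = √(72.807815) = 8.5327.

8.5327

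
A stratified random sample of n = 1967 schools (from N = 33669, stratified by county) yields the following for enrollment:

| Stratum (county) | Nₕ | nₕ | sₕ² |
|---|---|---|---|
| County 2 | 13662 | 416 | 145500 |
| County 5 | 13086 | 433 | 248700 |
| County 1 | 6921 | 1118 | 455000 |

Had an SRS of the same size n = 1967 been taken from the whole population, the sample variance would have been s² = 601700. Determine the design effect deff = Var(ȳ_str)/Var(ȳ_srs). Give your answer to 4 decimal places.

0.5352

Var(ȳ_str) = Σ Wₕ²(1−fₕ)sₕ²/nₕ with Wₕ = Nₕ/33669:
  County 2: (13662/33669)²·(1−416/13662)·145500/416 = 55.835224
  County 5: (13086/33669)²·(1−433/13086)·248700/433 = 83.893416
  County 1: (6921/33669)²·(1−1118/6921)·455000/1118 = 14.418848
  → Var(ȳ_str) = 154.14749.
Var(ȳ_srs) = (1 − 1967/33669)·601700/1967 = 288.02627.
deff = 154.14749 / 288.02627 = 0.5352.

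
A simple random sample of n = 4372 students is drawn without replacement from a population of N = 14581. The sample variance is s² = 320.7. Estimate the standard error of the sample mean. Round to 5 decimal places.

Under SRS without replacement, Var(ȳ) = (1 − f)·s²/n with f = n/N = 4372/14581 = 0.29984226.
Var(ȳ) = (1 − 0.29984226)·320.7/4372 = 0.70015774·0.073353156 = 0.05135878.
SE(ȳ) = √(0.05135878) = 0.22662.

0.22662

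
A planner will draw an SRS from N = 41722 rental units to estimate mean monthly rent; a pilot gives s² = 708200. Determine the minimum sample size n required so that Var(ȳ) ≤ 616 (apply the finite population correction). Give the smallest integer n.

1119

Without fpc, n₀ = s²/D = 708200/616 = 1149.6753.
With fpc, (1 − n/N)·s²/n ≤ D requires n ≥ n₀/(1 + n₀/N) = 1149.6753/(1 + 1149.6753/41722) = 1118.8448.
Rounding up, n = 1119.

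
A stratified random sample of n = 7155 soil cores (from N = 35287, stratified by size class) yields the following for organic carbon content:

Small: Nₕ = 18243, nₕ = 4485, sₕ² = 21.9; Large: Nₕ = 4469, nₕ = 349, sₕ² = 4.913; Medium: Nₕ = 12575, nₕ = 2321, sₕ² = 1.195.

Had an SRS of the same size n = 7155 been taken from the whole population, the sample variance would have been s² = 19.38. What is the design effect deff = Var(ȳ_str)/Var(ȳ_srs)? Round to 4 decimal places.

0.5769

Var(ȳ_str) = Σ Wₕ²(1−fₕ)sₕ²/nₕ with Wₕ = Nₕ/35287:
  Small: (18243/35287)²·(1−4485/18243)·21.9/4485 = 9.8424622 × 10^-4
  Large: (4469/35287)²·(1−349/4469)·4.913/349 = 2.0816103 × 10^-4
  Medium: (12575/35287)²·(1−2321/12575)·1.195/2321 = 5.3316864 × 10^-5
  → Var(ȳ_str) = 0.0012457241.
Var(ȳ_srs) = (1 − 7155/35287)·19.38/7155 = 0.0021593846.
deff = 0.0012457241 / 0.0021593846 = 0.5769.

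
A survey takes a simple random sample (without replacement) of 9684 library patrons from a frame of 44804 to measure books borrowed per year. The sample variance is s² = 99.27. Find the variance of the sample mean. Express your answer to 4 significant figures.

0.008035

Under SRS without replacement, Var(ȳ) = (1 − f)·s²/n with f = n/N = 9684/44804 = 0.21614142.
Var(ȳ) = (1 − 0.21614142)·99.27/9684 = 0.78385858·0.010250929 = 0.008035279.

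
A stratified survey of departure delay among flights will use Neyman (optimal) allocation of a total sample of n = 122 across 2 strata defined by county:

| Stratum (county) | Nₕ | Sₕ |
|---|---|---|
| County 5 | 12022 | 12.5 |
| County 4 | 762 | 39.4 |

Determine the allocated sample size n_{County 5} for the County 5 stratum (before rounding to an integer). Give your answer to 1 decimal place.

101.7

Neyman allocation: nₕ = n·NₕSₕ / Σⱼ NⱼSⱼ.
Σ NⱼSⱼ = 12022·12.5 + 762·39.4 = 180297.8.
n_{County 5} = 122·12022·12.5 / 180297.8 = 101.7.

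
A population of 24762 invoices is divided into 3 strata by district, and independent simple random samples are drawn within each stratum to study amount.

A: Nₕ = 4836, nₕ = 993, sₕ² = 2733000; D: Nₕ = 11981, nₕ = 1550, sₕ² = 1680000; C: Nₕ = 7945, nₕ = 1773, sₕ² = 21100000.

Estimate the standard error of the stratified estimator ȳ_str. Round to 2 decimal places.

Var(ȳ_str) = Σₕ Wₕ²(1 − fₕ)sₕ²/nₕ with Wₕ = Nₕ/N, N = 24762.
A: Wₕ = 0.19529925; term = 0.19529925²·(1 − 0.20533499)·2733000/993 = 83.421044.
D: Wₕ = 0.48384622; term = 0.48384622²·(1 − 0.12937150)·1680000/1550 = 220.91498.
C: Wₕ = 0.32085454; term = 0.32085454²·(1 − 0.22315922)·21100000/1773 = 951.74828.
Sum = 1256.0843.
SE = √(1256.0843) = 35.44.

35.44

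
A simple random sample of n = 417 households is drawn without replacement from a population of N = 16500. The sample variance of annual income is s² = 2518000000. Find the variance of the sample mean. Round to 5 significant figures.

Under SRS without replacement, Var(ȳ) = (1 − f)·s²/n with f = n/N = 417/16500 = 0.02527273.
Var(ȳ) = (1 − 0.02527273)·2518000000/417 = 0.97472727·6.0383693 × 10^6 = 5.8857632 × 10^6.

5.8858 × 10^6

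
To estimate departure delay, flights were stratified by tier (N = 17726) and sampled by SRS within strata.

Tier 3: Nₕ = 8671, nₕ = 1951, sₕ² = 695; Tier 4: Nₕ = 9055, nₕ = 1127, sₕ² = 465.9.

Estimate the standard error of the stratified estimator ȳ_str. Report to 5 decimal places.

0.40064

Var(ȳ_str) = Σₕ Wₕ²(1 − fₕ)sₕ²/nₕ with Wₕ = Nₕ/N, N = 17726.
Tier 3: Wₕ = 0.48916845; term = 0.48916845²·(1 − 0.22500288)·695/1951 = 0.066060903.
Tier 4: Wₕ = 0.51083155; term = 0.51083155²·(1 − 0.12446162)·465.9/1127 = 0.094449443.
Sum = 0.16051035.
SE = √(0.16051035) = 0.40064.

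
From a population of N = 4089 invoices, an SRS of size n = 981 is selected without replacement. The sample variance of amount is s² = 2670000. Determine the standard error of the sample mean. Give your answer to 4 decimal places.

45.4834

Under SRS without replacement, Var(ȳ) = (1 − f)·s²/n with f = n/N = 981/4089 = 0.23991196.
Var(ȳ) = (1 − 0.23991196)·2670000/981 = 0.76008804·2721.7125 = 2068.7412.
SE(ȳ) = √(2068.7412) = 45.4834.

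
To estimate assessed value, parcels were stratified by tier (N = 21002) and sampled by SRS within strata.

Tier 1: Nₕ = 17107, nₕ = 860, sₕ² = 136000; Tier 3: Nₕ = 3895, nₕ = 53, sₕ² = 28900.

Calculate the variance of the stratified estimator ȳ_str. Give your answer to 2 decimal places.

Var(ȳ_str) = Σₕ Wₕ²(1 − fₕ)sₕ²/nₕ with Wₕ = Nₕ/N, N = 21002.
Tier 1: Wₕ = 0.81454147; term = 0.81454147²·(1 − 0.05027182)·136000/860 = 99.647449.
Tier 3: Wₕ = 0.18545853; term = 0.18545853²·(1 − 0.01360719)·28900/53 = 18.499734.
Sum = 118.14718.

118.15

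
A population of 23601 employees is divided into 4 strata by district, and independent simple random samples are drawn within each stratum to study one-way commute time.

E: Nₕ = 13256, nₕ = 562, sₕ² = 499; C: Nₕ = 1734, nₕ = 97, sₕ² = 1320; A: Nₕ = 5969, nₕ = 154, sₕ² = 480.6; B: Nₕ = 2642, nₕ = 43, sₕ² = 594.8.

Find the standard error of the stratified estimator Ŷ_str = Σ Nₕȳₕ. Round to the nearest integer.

Var(Ŷ_str) = Σₕ Nₕ²(1 − fₕ)sₕ²/nₕ.
E: 13256²·(1 − 562/13256)·499/562 = 1.4940847 × 10^8.
C: 1734²·(1 − 97/1734)·1320/97 = 3.86278 × 10^7.
A: 5969²·(1 − 154/5969)·480.6/154 = 1.0832142 × 10^8.
B: 2642²·(1 − 43/2642)·594.8/43 = 9.4982063 × 10^7.
Sum = 3.9133975 × 10^8.
SE = √(3.9133975 × 10^8) = 19782.

19782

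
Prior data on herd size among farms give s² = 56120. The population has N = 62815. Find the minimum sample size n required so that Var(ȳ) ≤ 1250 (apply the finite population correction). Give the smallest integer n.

45

Without fpc, n₀ = s²/D = 56120/1250 = 44.8960.
With fpc, (1 − n/N)·s²/n ≤ D requires n ≥ n₀/(1 + n₀/N) = 44.8960/(1 + 44.8960/62815) = 44.8639.
Rounding up, n = 45.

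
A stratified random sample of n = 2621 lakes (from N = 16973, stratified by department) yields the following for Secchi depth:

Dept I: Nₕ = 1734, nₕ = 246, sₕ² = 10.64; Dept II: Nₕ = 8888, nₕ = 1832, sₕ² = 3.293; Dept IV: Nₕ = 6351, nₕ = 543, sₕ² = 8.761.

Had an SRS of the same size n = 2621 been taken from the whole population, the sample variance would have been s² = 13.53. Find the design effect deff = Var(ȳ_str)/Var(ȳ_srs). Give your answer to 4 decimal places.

Var(ȳ_str) = Σ Wₕ²(1−fₕ)sₕ²/nₕ with Wₕ = Nₕ/16973:
  Dept I: (1734/16973)²·(1−246/1734)·10.64/246 = 3.8738368 × 10^-4
  Dept II: (8888/16973)²·(1−1832/8888)·3.293/1832 = 3.9130163 × 10^-4
  Dept IV: (6351/16973)²·(1−543/6351)·8.761/543 = 0.0020658812
  → Var(ȳ_str) = 0.0028445665.
Var(ȳ_srs) = (1 − 2621/16973)·13.53/2621 = 0.0043650034.
deff = 0.0028445665 / 0.0043650034 = 0.6517.

0.6517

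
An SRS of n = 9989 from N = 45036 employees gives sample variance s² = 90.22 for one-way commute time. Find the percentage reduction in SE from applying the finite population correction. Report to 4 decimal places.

f = n/N = 9989/45036 = 0.22180034.
SE_no-fpc = √(s²/n) = 0.095036494; SE_fpc = √((1−f)s²/n) = 0.083837038.
Ratio = √(1−f) = 0.88215626. Reduction = 100·(1 − 0.88215626) = 11.7844%.

11.7844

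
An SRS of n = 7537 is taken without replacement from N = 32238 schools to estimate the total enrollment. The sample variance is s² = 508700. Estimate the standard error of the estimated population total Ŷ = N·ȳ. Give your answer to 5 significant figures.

231830

Var(Ŷ) = N²·Var(ȳ) = N²·(1 − n/N)·s²/n.
f = 7537/32238 = 0.23379242; Var(ȳ) = 0.76620758·508700/7537 = 51.714183.
Var(Ŷ) = 32238² · 51.714183 = 5.3745963 × 10^10.
SE(Ŷ) = √(5.3745963 × 10^10) = 231830.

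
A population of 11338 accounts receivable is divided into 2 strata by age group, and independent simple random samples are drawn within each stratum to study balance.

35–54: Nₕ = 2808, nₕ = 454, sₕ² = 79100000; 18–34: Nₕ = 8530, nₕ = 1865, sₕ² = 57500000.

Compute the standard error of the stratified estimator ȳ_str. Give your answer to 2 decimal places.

Var(ȳ_str) = Σₕ Wₕ²(1 − fₕ)sₕ²/nₕ with Wₕ = Nₕ/N, N = 11338.
35–54: Wₕ = 0.24766273; term = 0.24766273²·(1 − 0.16168091)·79100000/454 = 8958.8298.
18–34: Wₕ = 0.75233727; term = 0.75233727²·(1 − 0.21864009)·57500000/1865 = 13635.319.
Sum = 22594.149.
SE = √(22594.149) = 150.31.

150.31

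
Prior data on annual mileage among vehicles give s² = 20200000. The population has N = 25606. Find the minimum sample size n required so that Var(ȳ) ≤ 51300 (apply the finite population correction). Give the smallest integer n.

Without fpc, n₀ = s²/D = 20200000/51300 = 393.7622.
With fpc, (1 − n/N)·s²/n ≤ D requires n ≥ n₀/(1 + n₀/N) = 393.7622/(1 + 393.7622/25606) = 387.7987.
Rounding up, n = 388.

388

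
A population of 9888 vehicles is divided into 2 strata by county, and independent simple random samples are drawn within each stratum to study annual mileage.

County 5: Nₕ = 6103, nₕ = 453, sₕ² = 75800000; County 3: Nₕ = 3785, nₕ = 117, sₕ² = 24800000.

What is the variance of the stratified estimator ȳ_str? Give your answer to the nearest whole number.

89111

Var(ȳ_str) = Σₕ Wₕ²(1 − fₕ)sₕ²/nₕ with Wₕ = Nₕ/N, N = 9888.
County 5: Wₕ = 0.61721278; term = 0.61721278²·(1 − 0.07422579)·75800000/453 = 59012.757.
County 3: Wₕ = 0.38278722; term = 0.38278722²·(1 − 0.03091149)·24800000/117 = 30098.449.
Sum = 89111.206.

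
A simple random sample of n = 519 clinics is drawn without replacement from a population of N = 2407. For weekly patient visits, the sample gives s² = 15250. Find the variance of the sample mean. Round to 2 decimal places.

23.05

Under SRS without replacement, Var(ȳ) = (1 − f)·s²/n with f = n/N = 519/2407 = 0.21562111.
Var(ȳ) = (1 − 0.21562111)·15250/519 = 0.78437889·29.38343 = 23.047742.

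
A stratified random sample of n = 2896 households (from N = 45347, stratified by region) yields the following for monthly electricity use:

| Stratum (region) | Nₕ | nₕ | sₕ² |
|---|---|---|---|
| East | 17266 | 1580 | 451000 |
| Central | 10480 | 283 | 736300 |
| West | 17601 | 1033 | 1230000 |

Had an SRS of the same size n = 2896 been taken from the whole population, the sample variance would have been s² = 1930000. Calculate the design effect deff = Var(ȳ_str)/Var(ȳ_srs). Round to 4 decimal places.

0.5476

Var(ȳ_str) = Σ Wₕ²(1−fₕ)sₕ²/nₕ with Wₕ = Nₕ/45347:
  East: (17266/45347)²·(1−1580/17266)·451000/1580 = 37.59467
  Central: (10480/45347)²·(1−283/10480)·736300/283 = 135.2088
  West: (17601/45347)²·(1−1033/17601)·1230000/1033 = 168.85546
  → Var(ȳ_str) = 341.65893.
Var(ȳ_srs) = (1 − 2896/45347)·1930000/2896 = 623.87577.
deff = 341.65893 / 623.87577 = 0.5476.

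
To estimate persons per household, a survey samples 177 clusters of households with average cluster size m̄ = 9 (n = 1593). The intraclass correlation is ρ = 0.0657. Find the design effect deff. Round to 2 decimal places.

deff = 1 + (9 − 1)·0.0657 = 1 + 0.5256 = 1.5256.

1.53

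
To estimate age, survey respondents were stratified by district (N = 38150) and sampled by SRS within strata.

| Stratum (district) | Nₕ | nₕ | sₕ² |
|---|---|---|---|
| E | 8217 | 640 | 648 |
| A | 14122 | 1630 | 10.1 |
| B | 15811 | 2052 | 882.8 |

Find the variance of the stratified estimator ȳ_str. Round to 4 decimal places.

0.1084

Var(ȳ_str) = Σₕ Wₕ²(1 − fₕ)sₕ²/nₕ with Wₕ = Nₕ/N, N = 38150.
E: Wₕ = 0.21538663; term = 0.21538663²·(1 − 0.07788731)·648/640 = 0.043312826.
A: Wₕ = 0.37017038; term = 0.37017038²·(1 − 0.11542274)·10.1/1630 = 7.5105695 × 10^-4.
B: Wₕ = 0.41444299; term = 0.41444299²·(1 − 0.12978306)·882.8/2052 = 0.064304608.
Sum = 0.10836849.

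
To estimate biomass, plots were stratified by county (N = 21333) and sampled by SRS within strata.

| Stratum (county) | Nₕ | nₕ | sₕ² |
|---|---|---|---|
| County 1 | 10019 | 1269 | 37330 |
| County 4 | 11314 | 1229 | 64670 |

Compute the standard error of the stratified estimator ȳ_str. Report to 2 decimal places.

4.34

Var(ȳ_str) = Σₕ Wₕ²(1 − fₕ)sₕ²/nₕ with Wₕ = Nₕ/N, N = 21333.
County 1: Wₕ = 0.46964796; term = 0.46964796²·(1 − 0.12665935)·37330/1269 = 5.666631.
County 4: Wₕ = 0.53035204; term = 0.53035204²·(1 − 0.10862648)·64670/1229 = 13.192867.
Sum = 18.859498.
SE = √(18.859498) = 4.34.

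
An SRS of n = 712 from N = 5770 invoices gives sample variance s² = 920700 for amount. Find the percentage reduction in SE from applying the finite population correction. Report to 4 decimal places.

f = n/N = 712/5770 = 0.12339688.
SE_no-fpc = √(s²/n) = 35.95995; SE_fpc = √((1−f)s²/n) = 33.668253.
Ratio = √(1−f) = 0.93627086. Reduction = 100·(1 − 0.93627086) = 6.3729%.

6.3729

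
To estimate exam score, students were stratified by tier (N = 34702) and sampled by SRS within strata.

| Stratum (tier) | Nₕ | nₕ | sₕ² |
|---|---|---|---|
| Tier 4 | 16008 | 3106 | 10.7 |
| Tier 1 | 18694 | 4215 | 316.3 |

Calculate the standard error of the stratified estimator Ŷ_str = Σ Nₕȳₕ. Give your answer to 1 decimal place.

Var(Ŷ_str) = Σₕ Nₕ²(1 − fₕ)sₕ²/nₕ.
Tier 4: 16008²·(1 − 3106/16008)·10.7/3106 = 711502.51.
Tier 1: 18694²·(1 − 4215/18694)·316.3/4215 = 2.031152 × 10^7.
Sum = 2.1023023 × 10^7.
SE = √(2.1023023 × 10^7) = 4585.1.

4585.1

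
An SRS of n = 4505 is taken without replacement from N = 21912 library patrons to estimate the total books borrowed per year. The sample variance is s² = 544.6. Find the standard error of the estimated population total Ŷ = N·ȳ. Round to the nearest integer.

Var(Ŷ) = N²·Var(ȳ) = N²·(1 − n/N)·s²/n.
f = 4505/21912 = 0.20559511; Var(ȳ) = 0.79440489·544.6/4505 = 0.096033941.
Var(Ŷ) = 21912² · 0.096033941 = 4.6109328 × 10^7.
SE(Ŷ) = √(4.6109328 × 10^7) = 6790.

6790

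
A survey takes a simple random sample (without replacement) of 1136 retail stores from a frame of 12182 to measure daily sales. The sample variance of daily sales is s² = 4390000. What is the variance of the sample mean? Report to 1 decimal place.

3504.1

Under SRS without replacement, Var(ȳ) = (1 − f)·s²/n with f = n/N = 1136/12182 = 0.09325234.
Var(ȳ) = (1 − 0.09325234)·4390000/1136 = 0.90674766·3864.4366 = 3504.0689.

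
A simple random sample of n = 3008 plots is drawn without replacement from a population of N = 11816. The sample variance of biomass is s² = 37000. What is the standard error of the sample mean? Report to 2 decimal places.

3.03

Under SRS without replacement, Var(ȳ) = (1 − f)·s²/n with f = n/N = 3008/11816 = 0.25457007.
Var(ȳ) = (1 − 0.25457007)·37000/3008 = 0.74542993·12.300532 = 9.1691846.
SE(ȳ) = √(9.1691846) = 3.03.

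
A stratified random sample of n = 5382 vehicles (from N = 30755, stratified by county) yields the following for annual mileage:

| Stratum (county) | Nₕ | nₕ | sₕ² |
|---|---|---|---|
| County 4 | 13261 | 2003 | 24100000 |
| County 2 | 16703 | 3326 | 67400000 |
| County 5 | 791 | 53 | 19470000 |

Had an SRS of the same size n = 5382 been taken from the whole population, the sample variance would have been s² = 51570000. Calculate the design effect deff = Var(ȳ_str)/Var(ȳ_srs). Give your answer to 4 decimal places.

Var(ȳ_str) = Σ Wₕ²(1−fₕ)sₕ²/nₕ with Wₕ = Nₕ/30755:
  County 4: (13261/30755)²·(1−2003/13261)·24100000/2003 = 1899.0751
  County 2: (16703/30755)²·(1−3326/16703)·67400000/3326 = 4786.9556
  County 5: (791/30755)²·(1−53/791)·19470000/53 = 226.72085
  → Var(ȳ_str) = 6912.7516.
Var(ȳ_srs) = (1 − 5382/30755)·51570000/5382 = 7905.1393.
deff = 6912.7516 / 7905.1393 = 0.8745.

0.8745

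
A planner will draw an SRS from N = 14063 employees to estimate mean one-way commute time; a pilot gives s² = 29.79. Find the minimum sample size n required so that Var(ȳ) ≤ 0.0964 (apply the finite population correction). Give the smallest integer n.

Without fpc, n₀ = s²/D = 29.79/0.0964 = 309.0249.
With fpc, (1 − n/N)·s²/n ≤ D requires n ≥ n₀/(1 + n₀/N) = 309.0249/(1 + 309.0249/14063) = 302.3803.
Rounding up, n = 303.

303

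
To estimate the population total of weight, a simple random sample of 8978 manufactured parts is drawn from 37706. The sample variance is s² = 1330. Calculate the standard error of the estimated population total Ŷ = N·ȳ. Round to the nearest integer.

Var(Ŷ) = N²·Var(ȳ) = N²·(1 − n/N)·s²/n.
f = 8978/37706 = 0.23810534; Var(ȳ) = 0.76189466·1330/8978 = 0.112867.
Var(Ŷ) = 37706² · 0.112867 = 1.604678 × 10^8.
SE(Ŷ) = √(1.604678 × 10^8) = 12668.

12668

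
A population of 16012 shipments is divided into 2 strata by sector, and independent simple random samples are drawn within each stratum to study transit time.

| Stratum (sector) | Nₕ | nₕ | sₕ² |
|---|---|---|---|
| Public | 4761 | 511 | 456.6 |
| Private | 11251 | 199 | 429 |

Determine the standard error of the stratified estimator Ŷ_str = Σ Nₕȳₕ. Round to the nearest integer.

Var(Ŷ_str) = Σₕ Nₕ²(1 − fₕ)sₕ²/nₕ.
Public: 4761²·(1 − 511/4761)·456.6/511 = 1.8080154 × 10^7.
Private: 11251²·(1 − 199/11251)·429/199 = 2.6806259 × 10^8.
Sum = 2.8614274 × 10^8.
SE = √(2.8614274 × 10^8) = 16916.

16916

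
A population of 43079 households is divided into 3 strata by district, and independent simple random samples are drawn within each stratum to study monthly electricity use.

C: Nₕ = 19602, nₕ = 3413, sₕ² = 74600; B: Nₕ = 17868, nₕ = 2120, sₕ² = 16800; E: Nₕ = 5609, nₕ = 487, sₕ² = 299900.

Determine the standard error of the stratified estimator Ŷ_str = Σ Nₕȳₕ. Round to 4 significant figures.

163900

Var(Ŷ_str) = Σₕ Nₕ²(1 − fₕ)sₕ²/nₕ.
C: 19602²·(1 − 3413/19602)·74600/3413 = 6.9362214 × 10^9.
B: 17868²·(1 − 2120/17868)·16800/2120 = 2.2298455 × 10^9.
E: 5609²·(1 − 487/5609)·299900/487 = 1.769182 × 10^10.
Sum = 2.6857887 × 10^10.
SE = √(2.6857887 × 10^10) = 163900.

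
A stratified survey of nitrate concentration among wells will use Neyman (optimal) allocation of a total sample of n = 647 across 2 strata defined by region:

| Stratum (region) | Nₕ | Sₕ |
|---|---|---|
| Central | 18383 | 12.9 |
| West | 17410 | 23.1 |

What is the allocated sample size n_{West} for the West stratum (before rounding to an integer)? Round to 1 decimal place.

407.0

Neyman allocation: nₕ = n·NₕSₕ / Σⱼ NⱼSⱼ.
Σ NⱼSⱼ = 18383·12.9 + 17410·23.1 = 639311.7.
n_{West} = 647·17410·23.1 / 639311.7 = 407.0.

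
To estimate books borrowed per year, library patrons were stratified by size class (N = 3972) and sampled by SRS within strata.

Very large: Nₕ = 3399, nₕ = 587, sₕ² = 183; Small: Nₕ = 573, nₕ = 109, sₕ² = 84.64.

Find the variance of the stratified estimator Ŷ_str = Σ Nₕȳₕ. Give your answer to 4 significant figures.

3.186 × 10^6

Var(Ŷ_str) = Σₕ Nₕ²(1 − fₕ)sₕ²/nₕ.
Very large: 3399²·(1 − 587/3399)·183/587 = 2.9797475 × 10^6.
Small: 573²·(1 − 109/573)·84.64/109 = 206453.27.
Sum = 3.1862008 × 10^6.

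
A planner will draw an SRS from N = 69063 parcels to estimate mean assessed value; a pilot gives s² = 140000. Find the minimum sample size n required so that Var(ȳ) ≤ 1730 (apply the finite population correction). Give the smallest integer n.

Without fpc, n₀ = s²/D = 140000/1730 = 80.9249.
With fpc, (1 − n/N)·s²/n ≤ D requires n ≥ n₀/(1 + n₀/N) = 80.9249/(1 + 80.9249/69063) = 80.8302.
Rounding up, n = 81.

81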